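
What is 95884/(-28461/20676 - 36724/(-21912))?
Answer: 1810020294192/5652833 ≈ 3.2020e+5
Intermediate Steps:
95884/(-28461/20676 - 36724/(-21912)) = 95884/(-28461*1/20676 - 36724*(-1/21912)) = 95884/(-9487/6892 + 9181/5478) = 95884/(5652833/18877188) = 95884*(18877188/5652833) = 1810020294192/5652833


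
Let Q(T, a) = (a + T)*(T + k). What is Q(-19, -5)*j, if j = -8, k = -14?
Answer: -6336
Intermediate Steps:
Q(T, a) = (-14 + T)*(T + a) (Q(T, a) = (a + T)*(T - 14) = (T + a)*(-14 + T) = (-14 + T)*(T + a))
Q(-19, -5)*j = ((-19)² - 14*(-19) - 14*(-5) - 19*(-5))*(-8) = (361 + 266 + 70 + 95)*(-8) = 792*(-8) = -6336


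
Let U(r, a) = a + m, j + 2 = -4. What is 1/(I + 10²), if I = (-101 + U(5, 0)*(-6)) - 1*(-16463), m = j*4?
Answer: 1/16606 ≈ 6.0219e-5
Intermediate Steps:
j = -6 (j = -2 - 4 = -6)
m = -24 (m = -6*4 = -24)
U(r, a) = -24 + a (U(r, a) = a - 24 = -24 + a)
I = 16506 (I = (-101 + (-24 + 0)*(-6)) - 1*(-16463) = (-101 - 24*(-6)) + 16463 = (-101 + 144) + 16463 = 43 + 16463 = 16506)
1/(I + 10²) = 1/(16506 + 10²) = 1/(16506 + 100) = 1/16606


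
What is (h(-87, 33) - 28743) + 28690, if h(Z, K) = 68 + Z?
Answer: -72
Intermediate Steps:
(h(-87, 33) - 28743) + 28690 = ((68 - 87) - 28743) + 28690 = (-19 - 28743) + 28690 = -28762 + 28690 = -72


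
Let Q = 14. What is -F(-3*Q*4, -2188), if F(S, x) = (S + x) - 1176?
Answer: 3532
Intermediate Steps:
F(S, x) = -1176 + S + x
-F(-3*Q*4, -2188) = -(-1176 - 3*14*4 - 2188) = -(-1176 - 42*4 - 2188) = -(-1176 - 168 - 2188) = -1*(-3532) = 3532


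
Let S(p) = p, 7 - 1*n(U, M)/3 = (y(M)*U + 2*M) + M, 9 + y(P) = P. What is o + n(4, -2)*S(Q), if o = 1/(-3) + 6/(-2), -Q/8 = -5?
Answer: 20510/3 ≈ 6836.7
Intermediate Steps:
y(P) = -9 + P
Q = 40 (Q = -8*(-5) = 40)
n(U, M) = 21 - 9*M - 3*U*(-9 + M) (n(U, M) = 21 - 3*(((-9 + M)*U + 2*M) + M) = 21 - 3*((U*(-9 + M) + 2*M) + M) = 21 - 3*((2*M + U*(-9 + M)) + M) = 21 - 3*(3*M + U*(-9 + M)) = 21 + (-9*M - 3*U*(-9 + M)) = 21 - 9*M - 3*U*(-9 + M))
o = -10/3 (o = 1*(-1/3) + 6*(-1/2) = -1/3 - 3 = -10/3 ≈ -3.3333)
o + n(4, -2)*S(Q) = -10/3 + (21 - 9*(-2) - 3*4*(-9 - 2))*40 = -10/3 + (21 + 18 - 3*4*(-11))*40 = -10/3 + (21 + 18 + 132)*40 = -10/3 + 171*40 = -10/3 + 6840 = 20510/3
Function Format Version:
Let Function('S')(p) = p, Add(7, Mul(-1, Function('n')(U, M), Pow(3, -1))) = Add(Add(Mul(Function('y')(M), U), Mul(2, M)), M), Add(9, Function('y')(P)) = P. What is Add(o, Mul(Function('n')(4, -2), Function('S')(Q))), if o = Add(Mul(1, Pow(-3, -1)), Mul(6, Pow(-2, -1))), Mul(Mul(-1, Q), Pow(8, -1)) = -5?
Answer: Rational(20510, 3) ≈ 6836.7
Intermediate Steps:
Function('y')(P) = Add(-9, P)
Q = 40 (Q = Mul(-8, -5) = 40)
Function('n')(U, M) = Add(21, Mul(-9, M), Mul(-3, U, Add(-9, M))) (Function('n')(U, M) = Add(21, Mul(-3, Add(Add(Mul(Add(-9, M), U), Mul(2, M)), M))) = Add(21, Mul(-3, Add(Add(Mul(U, Add(-9, M)), Mul(2, M)), M))) = Add(21, Mul(-3, Add(Add(Mul(2, M), Mul(U, Add(-9, M))), M))) = Add(21, Mul(-3, Add(Mul(3, M), Mul(U, Add(-9, M))))) = Add(21, Add(Mul(-9, M), Mul(-3, U, Add(-9, M)))) = Add(21, Mul(-9, M), Mul(-3, U, Add(-9, M))))
o = Rational(-10, 3) (o = Add(Mul(1, Rational(-1, 3)), Mul(6, Rational(-1, 2))) = Add(Rational(-1, 3), -3) = Rational(-10, 3) ≈ -3.3333)
Add(o, Mul(Function('n')(4, -2), Function('S')(Q))) = Add(Rational(-10, 3), Mul(Add(21, Mul(-9, -2), Mul(-3, 4, Add(-9, -2))), 40)) = Add(Rational(-10, 3), Mul(Add(21, 18, Mul(-3, 4, -11)), 40)) = Add(Rational(-10, 3), Mul(Add(21, 18, 132), 40)) = Add(Rational(-10, 3), Mul(171, 40)) = Add(Rational(-10, 3), 6840) = Rational(20510, 3)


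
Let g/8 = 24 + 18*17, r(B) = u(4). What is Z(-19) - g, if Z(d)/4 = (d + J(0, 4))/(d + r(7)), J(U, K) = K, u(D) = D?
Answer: -2636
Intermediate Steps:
r(B) = 4
g = 2640 (g = 8*(24 + 18*17) = 8*(24 + 306) = 8*330 = 2640)
Z(d) = 4 (Z(d) = 4*((d + 4)/(d + 4)) = 4*((4 + d)/(4 + d)) = 4*1 = 4)
Z(-19) - g = 4 - 1*2640 = 4 - 2640 = -2636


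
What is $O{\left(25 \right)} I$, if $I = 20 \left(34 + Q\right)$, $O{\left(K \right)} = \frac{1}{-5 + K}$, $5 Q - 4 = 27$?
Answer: $\frac{201}{5} \approx 40.2$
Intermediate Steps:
$Q = \frac{31}{5}$ ($Q = \frac{4}{5} + \frac{1}{5} \cdot 27 = \frac{4}{5} + \frac{27}{5} = \frac{31}{5} \approx 6.2$)
$I = 804$ ($I = 20 \left(34 + \frac{31}{5}\right) = 20 \cdot \frac{201}{5} = 804$)
$O{\left(25 \right)} I = \frac{1}{-5 + 25} \cdot 804 = \frac{1}{20} \cdot 804 = \frac{201}{5}$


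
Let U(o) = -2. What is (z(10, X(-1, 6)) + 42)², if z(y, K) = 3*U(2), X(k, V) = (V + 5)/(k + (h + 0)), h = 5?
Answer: 1296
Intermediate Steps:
X(k, V) = (5 + V)/(5 + k) (X(k, V) = (V + 5)/(k + (5 + 0)) = (5 + V)/(k + 5) = (5 + V)/(5 + k))
z(y, K) = -6 (z(y, K) = 3*(-2) = -6)
(z(10, X(-1, 6)) + 42)² = (-6 + 42)² = 36² = 1296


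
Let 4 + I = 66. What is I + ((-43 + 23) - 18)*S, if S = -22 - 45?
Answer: 2608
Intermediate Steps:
S = -67
I = 62 (I = -4 + 66 = 62)
I + ((-43 + 23) - 18)*S = 62 + ((-43 + 23) - 18)*(-67) = 62 + (-20 - 18)*(-67) = 62 - 38*(-67) = 62 + 2546 = 2608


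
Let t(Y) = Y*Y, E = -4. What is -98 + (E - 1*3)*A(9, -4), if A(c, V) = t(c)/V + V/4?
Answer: 203/4 ≈ 50.750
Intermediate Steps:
t(Y) = Y²
A(c, V) = V/4 + c²/V (A(c, V) = c²/V + V/4 = V/4 + c²/V)
-98 + (E - 1*3)*A(9, -4) = -98 + (-4 - 1*3)*((¼)*(-4) + 9²/(-4)) = -98 + (-4 - 3)*(-1 - ¼*81) = -98 - 7*(-1 - 81/4) = -98 - 7*(-85/4) = -98 + 595/4 = 203/4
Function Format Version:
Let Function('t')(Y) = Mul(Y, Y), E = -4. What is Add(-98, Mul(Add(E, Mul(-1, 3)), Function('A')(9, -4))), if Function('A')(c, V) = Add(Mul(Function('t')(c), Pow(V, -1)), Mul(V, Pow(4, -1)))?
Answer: Rational(203, 4) ≈ 50.750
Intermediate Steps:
Function('t')(Y) = Pow(Y, 2)
Function('A')(c, V) = Add(Mul(Rational(1, 4), V), Mul(Pow(V, -1), Pow(c, 2))) (Function('A')(c, V) = Add(Mul(Pow(c, 2), Pow(V, -1)), Mul(V, Pow(4, -1))) = Add(Mul(Pow(V, -1), Pow(c, 2)), Mul(V, Rational(1, 4))) = Add(Mul(Pow(V, -1), Pow(c, 2)), Mul(Rational(1, 4), V)) = Add(Mul(Rational(1, 4), V), Mul(Pow(V, -1), Pow(c, 2))))
Add(-98, Mul(Add(E, Mul(-1, 3)), Function('A')(9, -4))) = Add(-98, Mul(Add(-4, Mul(-1, 3)), Add(Mul(Rational(1, 4), -4), Mul(Pow(-4, -1), Pow(9, 2))))) = Add(-98, Mul(Add(-4, -3), Add(-1, Mul(Rational(-1, 4), 81)))) = Add(-98, Mul(-7, Add(-1, Rational(-81, 4)))) = Add(-98, Mul(-7, Rational(-85, 4))) = Add(-98, Rational(595, 4)) = Rational(203, 4)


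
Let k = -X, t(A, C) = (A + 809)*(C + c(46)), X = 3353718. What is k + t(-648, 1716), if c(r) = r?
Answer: -3070036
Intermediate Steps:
t(A, C) = (46 + C)*(809 + A) (t(A, C) = (A + 809)*(C + 46) = (809 + A)*(46 + C) = (46 + C)*(809 + A))
k = -3353718 (k = -1*3353718 = -3353718)
k + t(-648, 1716) = -3353718 + (37214 + 46*(-648) + 809*1716 - 648*1716) = -3353718 + (37214 - 29808 + 1388244 - 1111968) = -3353718 + 283682 = -3070036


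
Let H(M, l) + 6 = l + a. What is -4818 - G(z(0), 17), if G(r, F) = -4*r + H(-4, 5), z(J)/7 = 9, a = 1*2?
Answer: -4567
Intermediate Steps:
a = 2
z(J) = 63 (z(J) = 7*9 = 63)
H(M, l) = -4 + l (H(M, l) = -6 + (l + 2) = -6 + (2 + l) = -4 + l)
G(r, F) = 1 - 4*r (G(r, F) = -4*r + (-4 + 5) = -4*r + 1 = 1 - 4*r)
-4818 - G(z(0), 17) = -4818 - (1 - 4*63) = -4818 - (1 - 252) = -4818 - 1*(-251) = -4818 + 251 = -4567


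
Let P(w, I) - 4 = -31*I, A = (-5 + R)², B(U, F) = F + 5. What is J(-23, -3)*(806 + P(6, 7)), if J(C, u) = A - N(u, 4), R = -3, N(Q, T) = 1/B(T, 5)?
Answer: 378927/10 ≈ 37893.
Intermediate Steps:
B(U, F) = 5 + F
N(Q, T) = ⅒ (N(Q, T) = 1/(5 + 5) = 1/10 = ⅒)
A = 64 (A = (-5 - 3)² = (-8)² = 64)
P(w, I) = 4 - 31*I
J(C, u) = 639/10 (J(C, u) = 64 - 1*⅒ = 64 - ⅒ = 639/10)
J(-23, -3)*(806 + P(6, 7)) = 639*(806 + (4 - 31*7))/10 = 639*(806 + (4 - 217))/10 = 639*(806 - 213)/10 = (639/10)*593 = 378927/10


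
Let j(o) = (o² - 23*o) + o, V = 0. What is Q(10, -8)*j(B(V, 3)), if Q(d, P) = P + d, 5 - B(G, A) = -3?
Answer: -224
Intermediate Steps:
B(G, A) = 8 (B(G, A) = 5 - 1*(-3) = 5 + 3 = 8)
j(o) = o² - 22*o
Q(10, -8)*j(B(V, 3)) = (-8 + 10)*(8*(-22 + 8)) = 2*(8*(-14)) = 2*(-112) = -224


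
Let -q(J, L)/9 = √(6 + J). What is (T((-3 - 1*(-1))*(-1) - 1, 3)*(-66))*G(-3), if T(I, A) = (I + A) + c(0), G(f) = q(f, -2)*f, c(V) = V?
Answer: -7128*√3 ≈ -12346.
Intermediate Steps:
q(J, L) = -9*√(6 + J)
G(f) = -9*f*√(6 + f) (G(f) = (-9*√(6 + f))*f = -9*f*√(6 + f))
T(I, A) = A + I (T(I, A) = (I + A) + 0 = (A + I) + 0 = A + I)
(T((-3 - 1*(-1))*(-1) - 1, 3)*(-66))*G(-3) = ((3 + ((-3 - 1*(-1))*(-1) - 1))*(-66))*(-9*(-3)*√(6 - 3)) = ((3 + ((-3 + 1)*(-1) - 1))*(-66))*(-9*(-3)*√3) = ((3 + (-2*(-1) - 1))*(-66))*(27*√3) = ((3 + (2 - 1))*(-66))*(27*√3) = ((3 + 1)*(-66))*(27*√3) = (4*(-66))*(27*√3) = -7128*√3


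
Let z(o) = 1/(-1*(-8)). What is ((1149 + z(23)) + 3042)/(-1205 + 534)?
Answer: -33529/5368 ≈ -6.2461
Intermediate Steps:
z(o) = ⅛ (z(o) = 1/8 = ⅛)
((1149 + z(23)) + 3042)/(-1205 + 534) = ((1149 + ⅛) + 3042)/(-1205 + 534) = (9193/8 + 3042)/(-671) = (33529/8)*(-1/671) = -33529/5368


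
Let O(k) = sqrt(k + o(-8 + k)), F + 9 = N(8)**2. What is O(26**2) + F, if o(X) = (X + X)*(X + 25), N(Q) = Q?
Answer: 55 + 2*sqrt(231631) ≈ 1017.6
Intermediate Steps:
F = 55 (F = -9 + 8**2 = -9 + 64 = 55)
o(X) = 2*X*(25 + X) (o(X) = (2*X)*(25 + X) = 2*X*(25 + X))
O(k) = sqrt(k + 2*(-8 + k)*(17 + k)) (O(k) = sqrt(k + 2*(-8 + k)*(25 + (-8 + k))) = sqrt(k + 2*(-8 + k)*(17 + k)))
O(26**2) + F = sqrt(26**2 + 2*(-8 + 26**2)*(17 + 26**2)) + 55 = sqrt(676 + 2*(-8 + 676)*(17 + 676)) + 55 = sqrt(676 + 2*668*693) + 55 = sqrt(676 + 925848) + 55 = sqrt(926524) + 55 = 2*sqrt(231631) + 55 = 55 + 2*sqrt(231631)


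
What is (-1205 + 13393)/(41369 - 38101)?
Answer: 3047/817 ≈ 3.7295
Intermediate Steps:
(-1205 + 13393)/(41369 - 38101) = 12188/3268 = 12188*(1/3268) = 3047/817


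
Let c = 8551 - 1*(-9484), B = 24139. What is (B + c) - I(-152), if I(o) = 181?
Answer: 41993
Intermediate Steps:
c = 18035 (c = 8551 + 9484 = 18035)
(B + c) - I(-152) = (24139 + 18035) - 1*181 = 42174 - 181 = 41993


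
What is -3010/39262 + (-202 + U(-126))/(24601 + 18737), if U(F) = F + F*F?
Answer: 119999549/425384139 ≈ 0.28210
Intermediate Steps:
U(F) = F + F**2
-3010/39262 + (-202 + U(-126))/(24601 + 18737) = -3010/39262 + (-202 - 126*(1 - 126))/(24601 + 18737) = -3010*1/39262 + (-202 - 126*(-125))/43338 = -1505/19631 + (-202 + 15750)*(1/43338) = -1505/19631 + 15548*(1/43338) = -1505/19631 + 7774/21669 = 119999549/425384139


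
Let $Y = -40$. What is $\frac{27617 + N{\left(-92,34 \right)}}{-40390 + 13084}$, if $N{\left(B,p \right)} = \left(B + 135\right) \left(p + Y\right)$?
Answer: $- \frac{27359}{27306} \approx -1.0019$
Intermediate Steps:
$N{\left(B,p \right)} = \left(-40 + p\right) \left(135 + B\right)$ ($N{\left(B,p \right)} = \left(B + 135\right) \left(p - 40\right) = \left(135 + B\right) \left(-40 + p\right) = \left(-40 + p\right) \left(135 + B\right)$)
$\frac{27617 + N{\left(-92,34 \right)}}{-40390 + 13084} = \frac{27617 - 258}{-40390 + 13084} = \frac{27617 + \left(-5400 + 3680 + 4590 - 3128\right)}{-27306} = \left(27617 - 258\right) \left(- \frac{1}{27306}\right) = 27359 \left(- \frac{1}{27306}\right) = - \frac{27359}{27306}$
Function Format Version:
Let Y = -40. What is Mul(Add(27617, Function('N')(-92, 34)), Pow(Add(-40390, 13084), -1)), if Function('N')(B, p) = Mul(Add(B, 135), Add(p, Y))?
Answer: Rational(-27359, 27306) ≈ -1.0019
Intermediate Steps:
Function('N')(B, p) = Mul(Add(-40, p), Add(135, B)) (Function('N')(B, p) = Mul(Add(B, 135), Add(p, -40)) = Mul(Add(135, B), Add(-40, p)) = Mul(Add(-40, p), Add(135, B)))
Mul(Add(27617, Function('N')(-92, 34)), Pow(Add(-40390, 13084), -1)) = Mul(Add(27617, Add(-5400, Mul(-40, -92), Mul(135, 34), Mul(-92, 34))), Pow(Add(-40390, 13084), -1)) = Mul(Add(27617, Add(-5400, 3680, 4590, -3128)), Pow(-27306, -1)) = Mul(Add(27617, -258), Rational(-1, 27306)) = Mul(27359, Rational(-1, 27306)) = Rational(-27359, 27306)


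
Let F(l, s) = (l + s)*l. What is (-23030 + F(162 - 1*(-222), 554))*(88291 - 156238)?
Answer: -22909146414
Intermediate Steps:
F(l, s) = l*(l + s)
(-23030 + F(162 - 1*(-222), 554))*(88291 - 156238) = (-23030 + (162 - 1*(-222))*((162 - 1*(-222)) + 554))*(88291 - 156238) = (-23030 + (162 + 222)*((162 + 222) + 554))*(-67947) = (-23030 + 384*(384 + 554))*(-67947) = (-23030 + 384*938)*(-67947) = (-23030 + 360192)*(-67947) = 337162*(-67947) = -22909146414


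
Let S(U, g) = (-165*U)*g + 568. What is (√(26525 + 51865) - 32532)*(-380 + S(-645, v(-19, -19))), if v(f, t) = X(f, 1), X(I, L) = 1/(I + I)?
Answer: 1614904746/19 - 297843*√8710/38 ≈ 8.4263e+7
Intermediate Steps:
X(I, L) = 1/(2*I)
v(f, t) = 1/(2*f)
S(U, g) = 568 - 165*U*g (S(U, g) = -165*U*g + 568 = 568 - 165*U*g)
(√(26525 + 51865) - 32532)*(-380 + S(-645, v(-19, -19))) = (√(26525 + 51865) - 32532)*(-380 + (568 - 165*(-645)*(½)/(-19))) = (√78390 - 32532)*(-380 + (568 - 165*(-645)*(½)*(-1/19))) = (3*√8710 - 32532)*(-380 + (568 - 165*(-645)*(-1/38))) = (-32532 + 3*√8710)*(-380 + (568 - 106425/38)) = (-32532 + 3*√8710)*(-380 - 84841/38) = (-32532 + 3*√8710)*(-99281/38) = 1614904746/19 - 297843*√8710/38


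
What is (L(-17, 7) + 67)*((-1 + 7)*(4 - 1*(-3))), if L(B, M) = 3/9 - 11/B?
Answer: 48538/17 ≈ 2855.2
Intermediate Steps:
L(B, M) = 1/3 - 11/B (L(B, M) = 3*(1/9) - 11/B = 1/3 - 11/B)
(L(-17, 7) + 67)*((-1 + 7)*(4 - 1*(-3))) = ((1/3)*(-33 - 17)/(-17) + 67)*((-1 + 7)*(4 - 1*(-3))) = ((1/3)*(-1/17)*(-50) + 67)*(6*(4 + 3)) = (50/51 + 67)*(6*7) = (3467/51)*42 = 48538/17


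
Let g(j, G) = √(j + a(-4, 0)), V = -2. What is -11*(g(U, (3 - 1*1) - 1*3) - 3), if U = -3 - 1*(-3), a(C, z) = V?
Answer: 33 - 11*I*√2 ≈ 33.0 - 15.556*I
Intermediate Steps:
a(C, z) = -2
U = 0 (U = -3 + 3 = 0)
g(j, G) = √(-2 + j) (g(j, G) = √(j - 2) = √(-2 + j))
-11*(g(U, (3 - 1*1) - 1*3) - 3) = -11*(√(-2 + 0) - 3) = -11*(√(-2) - 3) = -11*(I*√2 - 3) = -11*(-3 + I*√2) = 33 - 11*I*√2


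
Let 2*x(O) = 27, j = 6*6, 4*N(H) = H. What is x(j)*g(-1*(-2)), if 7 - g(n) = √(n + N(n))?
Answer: 189/2 - 27*√10/4 ≈ 73.155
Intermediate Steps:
N(H) = H/4
j = 36
x(O) = 27/2 (x(O) = (½)*27 = 27/2)
g(n) = 7 - √5*√n/2 (g(n) = 7 - √(n + n/4) = 7 - √(5*n/4) = 7 - √5*√n/2)
x(j)*g(-1*(-2)) = 27*(7 - √5*√(-1*(-2))/2)/2 = 27*(7 - √5*√2/2)/2 = 27*(7 - √10/2)/2 = 189/2 - 27*√10/4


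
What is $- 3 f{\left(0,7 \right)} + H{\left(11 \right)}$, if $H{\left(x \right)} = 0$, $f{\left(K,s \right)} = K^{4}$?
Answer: $0$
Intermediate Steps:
$- 3 f{\left(0,7 \right)} + H{\left(11 \right)} = - 3 \cdot 0^{4} + 0 = \left(-3\right) 0 + 0 = 0 + 0 = 0$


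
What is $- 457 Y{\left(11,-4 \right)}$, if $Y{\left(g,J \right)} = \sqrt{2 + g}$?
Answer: $- 457 \sqrt{13} \approx -1647.7$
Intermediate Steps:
$- 457 Y{\left(11,-4 \right)} = - 457 \sqrt{2 + 11} = - 457 \sqrt{13}$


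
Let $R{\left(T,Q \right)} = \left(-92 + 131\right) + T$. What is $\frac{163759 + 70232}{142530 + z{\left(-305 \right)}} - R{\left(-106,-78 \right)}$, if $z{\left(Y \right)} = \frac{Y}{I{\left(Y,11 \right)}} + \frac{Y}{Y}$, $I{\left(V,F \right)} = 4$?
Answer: $\frac{39113837}{569819} \approx 68.643$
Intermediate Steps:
$R{\left(T,Q \right)} = 39 + T$
$z{\left(Y \right)} = 1 + \frac{Y}{4}$ ($z{\left(Y \right)} = \frac{Y}{4} + \frac{Y}{Y} = Y \frac{1}{4} + 1 = \frac{Y}{4} + 1 = 1 + \frac{Y}{4}$)
$\frac{163759 + 70232}{142530 + z{\left(-305 \right)}} - R{\left(-106,-78 \right)} = \frac{163759 + 70232}{142530 + \left(1 + \frac{1}{4} \left(-305\right)\right)} - \left(39 - 106\right) = \frac{233991}{142530 + \left(1 - \frac{305}{4}\right)} - -67 = \frac{233991}{142530 - \frac{301}{4}} + 67 = \frac{233991}{\frac{569819}{4}} + 67 = 233991 \cdot \frac{4}{569819} + 67 = \frac{935964}{569819} + 67 = \frac{39113837}{569819}$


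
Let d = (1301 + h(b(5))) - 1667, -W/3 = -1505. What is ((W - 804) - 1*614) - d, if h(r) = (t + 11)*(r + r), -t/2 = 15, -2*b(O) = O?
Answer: 3368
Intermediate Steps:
W = 4515 (W = -3*(-1505) = 4515)
b(O) = -O/2
t = -30 (t = -2*15 = -30)
h(r) = -38*r (h(r) = (-30 + 11)*(r + r) = -38*r)
d = -271 (d = (1301 - (-19)*5) - 1667 = (1301 - 38*(-5/2)) - 1667 = (1301 + 95) - 1667 = 1396 - 1667 = -271)
((W - 804) - 1*614) - d = ((4515 - 804) - 1*614) - 1*(-271) = (3711 - 614) + 271 = 3097 + 271 = 3368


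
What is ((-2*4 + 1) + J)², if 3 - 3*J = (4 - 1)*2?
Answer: 64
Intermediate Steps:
J = -1 (J = 1 - (4 - 1)*2/3 = 1 - 2 = -1)
((-2*4 + 1) + J)² = ((-2*4 + 1) - 1)² = ((-8 + 1) - 1)² = (-7 - 1)² = (-8)² = 64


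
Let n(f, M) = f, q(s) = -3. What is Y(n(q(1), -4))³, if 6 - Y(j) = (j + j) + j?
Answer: 3375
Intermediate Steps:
Y(j) = 6 - 3*j (Y(j) = 6 - ((j + j) + j) = 6 - (2*j + j) = 6 - 3*j)
Y(n(q(1), -4))³ = (6 - 3*(-3))³ = (6 + 9)³ = 15³ = 3375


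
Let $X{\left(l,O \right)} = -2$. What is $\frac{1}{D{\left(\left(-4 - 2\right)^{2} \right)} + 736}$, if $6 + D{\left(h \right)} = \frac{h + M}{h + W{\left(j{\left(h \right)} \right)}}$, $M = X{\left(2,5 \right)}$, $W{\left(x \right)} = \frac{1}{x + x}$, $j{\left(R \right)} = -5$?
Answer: $\frac{359}{262410} \approx 0.0013681$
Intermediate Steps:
$W{\left(x \right)} = \frac{1}{2 x}$
$M = -2$
$D{\left(h \right)} = -6 + \frac{-2 + h}{- \frac{1}{10} + h}$ ($D{\left(h \right)} = -6 + \frac{h - 2}{h + \frac{1}{2 \left(-5\right)}} = -6 + \frac{-2 + h}{h + \frac{1}{2} \left(- \frac{1}{5}\right)} = -6 + \frac{-2 + h}{h - \frac{1}{10}} = -6 + \frac{-2 + h}{- \frac{1}{10} + h}$)
$\frac{1}{D{\left(\left(-4 - 2\right)^{2} \right)} + 736} = \frac{1}{\frac{2 \left(-7 - 25 \left(-4 - 2\right)^{2}\right)}{-1 + 10 \left(-4 - 2\right)^{2}} + 736} = \frac{1}{\frac{2 \left(-7 - 25 \left(-6\right)^{2}\right)}{-1 + 10 \left(-6\right)^{2}} + 736} = \frac{1}{\frac{2 \left(-7 - 900\right)}{-1 + 10 \cdot 36} + 736} = \frac{1}{\frac{2 \left(-7 - 900\right)}{-1 + 360} + 736} = \frac{1}{2 \cdot \frac{1}{359} \left(-907\right) + 736} = \frac{1}{- \frac{1814}{359} + 736} = \frac{1}{\frac{262410}{359}} = \frac{359}{262410}$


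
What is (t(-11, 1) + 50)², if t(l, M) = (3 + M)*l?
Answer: 36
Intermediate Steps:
t(l, M) = l*(3 + M)
(t(-11, 1) + 50)² = (-11*(3 + 1) + 50)² = (-11*4 + 50)² = (-44 + 50)² = 6² = 36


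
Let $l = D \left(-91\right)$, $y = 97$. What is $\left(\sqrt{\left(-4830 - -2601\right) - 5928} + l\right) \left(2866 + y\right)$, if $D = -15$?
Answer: $4044495 + 2963 i \sqrt{8157} \approx 4.0445 \cdot 10^{6} + 2.6761 \cdot 10^{5} i$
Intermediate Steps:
$l = 1365$ ($l = \left(-15\right) \left(-91\right) = 1365$)
$\left(\sqrt{\left(-4830 - -2601\right) - 5928} + l\right) \left(2866 + y\right) = \left(\sqrt{\left(-4830 - -2601\right) - 5928} + 1365\right) \left(2866 + 97\right) = \left(\sqrt{\left(-4830 + 2601\right) - 5928} + 1365\right) 2963 = \left(\sqrt{-2229 - 5928} + 1365\right) 2963 = \left(\sqrt{-8157} + 1365\right) 2963 = \left(i \sqrt{8157} + 1365\right) 2963 = \left(1365 + i \sqrt{8157}\right) 2963 = 4044495 + 2963 i \sqrt{8157}$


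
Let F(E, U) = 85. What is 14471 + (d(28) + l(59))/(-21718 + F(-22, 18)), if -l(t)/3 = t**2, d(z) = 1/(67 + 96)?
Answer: 51029038517/3526179 ≈ 14471.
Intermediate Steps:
d(z) = 1/163
l(t) = -3*t**2
14471 + (d(28) + l(59))/(-21718 + F(-22, 18)) = 14471 + (1/163 - 3*59**2)/(-21718 + 85) = 14471 + (1/163 - 3*3481)/(-21633) = 14471 + (1/163 - 10443)*(-1/21633) = 14471 - 1702208/163*(-1/21633) = 14471 + 1702208/3526179 = 51029038517/3526179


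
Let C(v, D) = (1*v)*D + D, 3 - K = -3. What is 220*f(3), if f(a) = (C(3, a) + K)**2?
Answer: 71280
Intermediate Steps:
K = 6 (K = 3 - 1*(-3) = 3 + 3 = 6)
C(v, D) = D + D*v (C(v, D) = v*D + D = D*v + D = D + D*v)
f(a) = (6 + 4*a)**2 (f(a) = (a*(1 + 3) + 6)**2 = (a*4 + 6)**2 = (4*a + 6)**2 = (6 + 4*a)**2)
220*f(3) = 220*(4*(3 + 2*3)**2) = 220*(4*(3 + 6)**2) = 220*(4*9**2) = 220*(4*81) = 220*324 = 71280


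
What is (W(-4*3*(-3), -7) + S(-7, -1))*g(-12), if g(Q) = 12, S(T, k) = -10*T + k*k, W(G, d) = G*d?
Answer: -2172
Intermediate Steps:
S(T, k) = k**2 - 10*T (S(T, k) = -10*T + k**2 = k**2 - 10*T)
(W(-4*3*(-3), -7) + S(-7, -1))*g(-12) = ((-4*3*(-3))*(-7) + ((-1)**2 - 10*(-7)))*12 = (-12*(-3)*(-7) + (1 + 70))*12 = (36*(-7) + 71)*12 = (-252 + 71)*12 = -181*12 = -2172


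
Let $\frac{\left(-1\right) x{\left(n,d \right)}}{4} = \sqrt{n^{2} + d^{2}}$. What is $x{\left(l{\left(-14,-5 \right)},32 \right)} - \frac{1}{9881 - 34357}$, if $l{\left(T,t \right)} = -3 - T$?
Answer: $\frac{1}{24476} - 4 \sqrt{1145} \approx -135.35$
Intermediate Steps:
$x{\left(n,d \right)} = - 4 \sqrt{d^{2} + n^{2}}$ ($x{\left(n,d \right)} = - 4 \sqrt{n^{2} + d^{2}} = - 4 \sqrt{d^{2} + n^{2}}$)
$x{\left(l{\left(-14,-5 \right)},32 \right)} - \frac{1}{9881 - 34357} = - 4 \sqrt{32^{2} + \left(-3 - -14\right)^{2}} - \frac{1}{9881 - 34357} = - 4 \sqrt{1024 + \left(-3 + 14\right)^{2}} - \frac{1}{-24476} = - 4 \sqrt{1024 + 11^{2}} - - \frac{1}{24476} = - 4 \sqrt{1024 + 121} + \frac{1}{24476} = - 4 \sqrt{1145} + \frac{1}{24476} = \frac{1}{24476} - 4 \sqrt{1145}$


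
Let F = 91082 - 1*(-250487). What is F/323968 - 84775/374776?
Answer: 12568434543/15176928896 ≈ 0.82813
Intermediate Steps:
F = 341569 (F = 91082 + 250487 = 341569)
F/323968 - 84775/374776 = 341569/323968 - 84775/374776 = 12568434543/15176928896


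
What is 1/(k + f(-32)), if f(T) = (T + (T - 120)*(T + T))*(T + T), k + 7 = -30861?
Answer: -1/651412 ≈ -1.5351e-6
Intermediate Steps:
k = -30868 (k = -7 - 30861 = -30868)
f(T) = 2*T*(T + 2*T*(-120 + T)) (f(T) = (T + (-120 + T)*(2*T))*(2*T) = (T + 2*T*(-120 + T))*(2*T) = 2*T*(T + 2*T*(-120 + T)))
1/(k + f(-32)) = 1/(-30868 + (-32)²*(-478 + 4*(-32))) = 1/(-30868 + 1024*(-478 - 128)) = 1/(-30868 + 1024*(-606)) = 1/(-30868 - 620544) = 1/(-651412) = -1/651412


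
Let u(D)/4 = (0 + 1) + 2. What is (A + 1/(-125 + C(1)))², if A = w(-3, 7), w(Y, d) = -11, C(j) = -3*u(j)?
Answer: 3139984/25921 ≈ 121.14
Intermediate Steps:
u(D) = 12 (u(D) = 4*((0 + 1) + 2) = 4*(1 + 2) = 4*3 = 12)
C(j) = -36 (C(j) = -3*12 = -36)
A = -11
(A + 1/(-125 + C(1)))² = (-11 + 1/(-125 - 36))² = (-11 + 1/(-161))² = (-11 - 1/161)² = (-1772/161)² = 3139984/25921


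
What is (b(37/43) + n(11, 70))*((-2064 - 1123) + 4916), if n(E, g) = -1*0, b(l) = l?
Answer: 63973/43 ≈ 1487.7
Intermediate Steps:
n(E, g) = 0
(b(37/43) + n(11, 70))*((-2064 - 1123) + 4916) = (37/43 + 0)*((-2064 - 1123) + 4916) = (37*(1/43) + 0)*(-3187 + 4916) = (37/43 + 0)*1729 = (37/43)*1729 = 63973/43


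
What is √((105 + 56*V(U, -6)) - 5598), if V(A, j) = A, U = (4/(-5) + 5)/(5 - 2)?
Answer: I*√135365/5 ≈ 73.584*I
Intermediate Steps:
U = 7/5 (U = (4*(-⅕) + 5)/3 = (-⅘ + 5)*(⅓) = (21/5)*(⅓) = 7/5 ≈ 1.4000)
√((105 + 56*V(U, -6)) - 5598) = √((105 + 56*(7/5)) - 5598) = √((105 + 392/5) - 5598) = √(917/5 - 5598) = √(-27073/5) = I*√135365/5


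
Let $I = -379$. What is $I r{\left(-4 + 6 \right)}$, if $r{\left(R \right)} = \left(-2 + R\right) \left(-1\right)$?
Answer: $0$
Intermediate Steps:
$r{\left(R \right)} = 2 - R$
$I r{\left(-4 + 6 \right)} = - 379 \left(2 - \left(-4 + 6\right)\right) = - 379 \left(2 - 2\right) = \left(-379\right) 0 = 0$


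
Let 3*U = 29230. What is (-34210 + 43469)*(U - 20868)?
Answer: -309009866/3 ≈ -1.0300e+8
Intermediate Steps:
U = 29230/3 (U = (⅓)*29230 = 29230/3 ≈ 9743.3)
(-34210 + 43469)*(U - 20868) = (-34210 + 43469)*(29230/3 - 20868) = 9259*(-33374/3) = -309009866/3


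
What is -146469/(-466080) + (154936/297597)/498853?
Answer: 7248147810011303/23064303793601760 ≈ 0.31426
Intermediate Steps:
-146469/(-466080) + (154936/297597)/498853 = -146469*(-1/466080) + (154936*(1/297597))*(1/498853) = 48823/155360 + (154936/297597)*(1/498853) = 48823/155360 + 154936/148457156241 = 7248147810011303/23064303793601760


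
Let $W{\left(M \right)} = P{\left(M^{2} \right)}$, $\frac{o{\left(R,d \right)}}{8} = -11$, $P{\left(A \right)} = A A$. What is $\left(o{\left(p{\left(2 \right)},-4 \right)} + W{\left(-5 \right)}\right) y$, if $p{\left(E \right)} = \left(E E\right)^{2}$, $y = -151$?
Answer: $-81087$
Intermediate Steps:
$P{\left(A \right)} = A^{2}$
$p{\left(E \right)} = E^{4}$ ($p{\left(E \right)} = \left(E^{2}\right)^{2} = E^{4}$)
$o{\left(R,d \right)} = -88$ ($o{\left(R,d \right)} = 8 \left(-11\right) = -88$)
$W{\left(M \right)} = M^{4}$ ($W{\left(M \right)} = \left(M^{2}\right)^{2} = M^{4}$)
$\left(o{\left(p{\left(2 \right)},-4 \right)} + W{\left(-5 \right)}\right) y = \left(-88 + \left(-5\right)^{4}\right) \left(-151\right) = \left(-88 + 625\right) \left(-151\right) = 537 \left(-151\right) = -81087$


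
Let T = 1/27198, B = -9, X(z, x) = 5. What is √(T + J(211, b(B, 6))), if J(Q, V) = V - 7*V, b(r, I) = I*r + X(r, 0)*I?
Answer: √11835702286/9066 ≈ 12.000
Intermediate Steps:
b(r, I) = 5*I + I*r (b(r, I) = I*r + 5*I = 5*I + I*r)
J(Q, V) = -6*V
T = 1/27198 ≈ 3.6767e-5
√(T + J(211, b(B, 6))) = √(1/27198 - 36*(5 - 9)) = √(1/27198 - 36*(-4)) = √(1/27198 - 6*(-24)) = √(1/27198 + 144) = √(3916513/27198) = √11835702286/9066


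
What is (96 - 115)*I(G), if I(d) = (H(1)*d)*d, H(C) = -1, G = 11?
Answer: 2299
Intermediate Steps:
I(d) = -d² (I(d) = (-d)*d = -d²)
(96 - 115)*I(G) = (96 - 115)*(-1*11²) = -(-19)*121 = -19*(-121) = 2299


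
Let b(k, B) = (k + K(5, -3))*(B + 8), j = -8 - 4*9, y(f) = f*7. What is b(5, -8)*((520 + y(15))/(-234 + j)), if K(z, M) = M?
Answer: 0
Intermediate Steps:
y(f) = 7*f
j = -44 (j = -8 - 36 = -44)
b(k, B) = (-3 + k)*(8 + B) (b(k, B) = (k - 3)*(B + 8) = (-3 + k)*(8 + B))
b(5, -8)*((520 + y(15))/(-234 + j)) = (-24 - 3*(-8) + 8*5 - 8*5)*((520 + 7*15)/(-234 - 44)) = (-24 + 24 + 40 - 40)*((520 + 105)/(-278)) = 0*(625*(-1/278)) = 0*(-625/278) = 0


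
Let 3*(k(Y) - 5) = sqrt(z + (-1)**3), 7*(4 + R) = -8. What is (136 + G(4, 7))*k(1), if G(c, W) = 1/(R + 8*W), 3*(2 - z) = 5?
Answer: 242115/356 + 16141*I*sqrt(6)/1068 ≈ 680.1 + 37.02*I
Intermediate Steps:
z = 1/3 (z = 2 - 1/3*5 = 2 - 5/3 = 1/3 ≈ 0.33333)
R = -36/7 (R = -4 + (1/7)*(-8) = -4 - 8/7 = -36/7 ≈ -5.1429)
G(c, W) = 1/(-36/7 + 8*W)
k(Y) = 5 + I*sqrt(6)/9 (k(Y) = 5 + sqrt(1/3 + (-1)**3)/3 = 5 + sqrt(1/3 - 1)/3 = 5 + sqrt(-2/3)/3 = 5 + (I*sqrt(6)/3)/3 = 5 + I*sqrt(6)/9)
(136 + G(4, 7))*k(1) = (136 + 7/(4*(-9 + 14*7)))*(5 + I*sqrt(6)/9) = (136 + 7/(4*(-9 + 98)))*(5 + I*sqrt(6)/9) = (136 + (7/4)/89)*(5 + I*sqrt(6)/9) = (136 + (7/4)*(1/89))*(5 + I*sqrt(6)/9) = (136 + 7/356)*(5 + I*sqrt(6)/9) = 48423*(5 + I*sqrt(6)/9)/356 = 242115/356 + 16141*I*sqrt(6)/1068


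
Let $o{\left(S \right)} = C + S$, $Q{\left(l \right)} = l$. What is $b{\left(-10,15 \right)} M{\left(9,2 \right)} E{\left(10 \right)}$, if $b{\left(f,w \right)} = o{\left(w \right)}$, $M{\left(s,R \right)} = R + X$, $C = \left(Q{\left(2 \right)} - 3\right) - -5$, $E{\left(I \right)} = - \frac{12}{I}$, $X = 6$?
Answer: $- \frac{912}{5} \approx -182.4$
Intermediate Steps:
$C = 4$ ($C = \left(2 - 3\right) - -5 = -1 + 5 = 4$)
$o{\left(S \right)} = 4 + S$
$M{\left(s,R \right)} = 6 + R$ ($M{\left(s,R \right)} = R + 6 = 6 + R$)
$b{\left(f,w \right)} = 4 + w$
$b{\left(-10,15 \right)} M{\left(9,2 \right)} E{\left(10 \right)} = \left(4 + 15\right) \left(6 + 2\right) \left(- \frac{12}{10}\right) = 19 \cdot 8 \left(\left(-12\right) \frac{1}{10}\right) = 152 \left(- \frac{6}{5}\right) = - \frac{912}{5}$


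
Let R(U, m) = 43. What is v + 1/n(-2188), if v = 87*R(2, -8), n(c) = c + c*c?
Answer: 17901268597/4785156 ≈ 3741.0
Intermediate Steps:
n(c) = c + c²
v = 3741 (v = 87*43 = 3741)
v + 1/n(-2188) = 3741 + 1/(-2188*(1 - 2188)) = 3741 + 1/(-2188*(-2187)) = 3741 + 1/4785156 = 17901268597/4785156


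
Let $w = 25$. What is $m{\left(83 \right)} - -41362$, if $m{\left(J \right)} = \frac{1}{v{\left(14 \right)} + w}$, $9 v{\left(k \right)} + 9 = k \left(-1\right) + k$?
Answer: $\frac{992689}{24} \approx 41362.0$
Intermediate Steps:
$v{\left(k \right)} = -1$ ($v{\left(k \right)} = -1 + \frac{k \left(-1\right) + k}{9} = -1 + \frac{- k + k}{9} = -1 + \frac{1}{9} \cdot 0 = -1 + 0 = -1$)
$m{\left(J \right)} = \frac{1}{24}$ ($m{\left(J \right)} = \frac{1}{-1 + 25} = \frac{1}{24}$)
$m{\left(83 \right)} - -41362 = \frac{1}{24} - -41362 = \frac{1}{24} + 41362 = \frac{992689}{24}$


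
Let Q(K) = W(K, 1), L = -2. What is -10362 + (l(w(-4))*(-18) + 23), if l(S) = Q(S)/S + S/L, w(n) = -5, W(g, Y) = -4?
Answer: -51992/5 ≈ -10398.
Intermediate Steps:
Q(K) = -4
l(S) = -4/S - S/2 (l(S) = -4/S + S/(-2) = -4/S + S*(-½) = -4/S - S/2)
-10362 + (l(w(-4))*(-18) + 23) = -10362 + ((-4/(-5) - ½*(-5))*(-18) + 23) = -10362 + ((-4*(-⅕) + 5/2)*(-18) + 23) = -10362 + ((⅘ + 5/2)*(-18) + 23) = -10362 + ((33/10)*(-18) + 23) = -10362 + (-297/5 + 23) = -10362 - 182/5 = -51992/5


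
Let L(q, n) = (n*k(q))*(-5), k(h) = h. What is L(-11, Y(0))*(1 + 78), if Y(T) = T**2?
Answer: 0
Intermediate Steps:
L(q, n) = -5*n*q (L(q, n) = (n*q)*(-5) = -5*n*q)
L(-11, Y(0))*(1 + 78) = (-5*0**2*(-11))*(1 + 78) = -5*0*(-11)*79 = 0*79 = 0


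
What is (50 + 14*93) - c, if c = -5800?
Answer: 7152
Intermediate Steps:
(50 + 14*93) - c = (50 + 14*93) - 1*(-5800) = (50 + 1302) + 5800 = 1352 + 5800 = 7152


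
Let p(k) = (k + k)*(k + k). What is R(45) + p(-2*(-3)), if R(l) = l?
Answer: 189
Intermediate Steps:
p(k) = 4*k² (p(k) = (2*k)*(2*k) = 4*k²)
R(45) + p(-2*(-3)) = 45 + 4*(-2*(-3))² = 45 + 4*6² = 45 + 4*36 = 45 + 144 = 189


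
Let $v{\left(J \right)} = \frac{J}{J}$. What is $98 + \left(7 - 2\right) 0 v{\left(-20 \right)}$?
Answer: $98$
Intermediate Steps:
$v{\left(J \right)} = 1$
$98 + \left(7 - 2\right) 0 v{\left(-20 \right)} = 98 + \left(7 - 2\right) 0 \cdot 1 = 98 + 5 \cdot 0 \cdot 1 = 98 + 0 \cdot 1 = 98 + 0 = 98$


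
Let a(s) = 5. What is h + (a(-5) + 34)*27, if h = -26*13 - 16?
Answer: 699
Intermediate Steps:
h = -354 (h = -338 - 16 = -354)
h + (a(-5) + 34)*27 = -354 + (5 + 34)*27 = -354 + 39*27 = -354 + 1053 = 699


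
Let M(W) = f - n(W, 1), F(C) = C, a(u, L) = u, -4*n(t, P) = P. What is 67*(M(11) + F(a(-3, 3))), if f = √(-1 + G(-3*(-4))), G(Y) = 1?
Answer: -737/4 ≈ -184.25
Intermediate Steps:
n(t, P) = -P/4
f = 0 (f = √(-1 + 1) = √0 = 0)
M(W) = ¼ (M(W) = 0 - (-1)/4 = 0 - 1*(-¼) = 0 + ¼ = ¼)
67*(M(11) + F(a(-3, 3))) = 67*(¼ - 3) = 67*(-11/4) = -737/4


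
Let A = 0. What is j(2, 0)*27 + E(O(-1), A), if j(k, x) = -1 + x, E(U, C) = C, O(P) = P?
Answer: -27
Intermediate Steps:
j(2, 0)*27 + E(O(-1), A) = (-1 + 0)*27 + 0 = -1*27 + 0 = -27 + 0 = -27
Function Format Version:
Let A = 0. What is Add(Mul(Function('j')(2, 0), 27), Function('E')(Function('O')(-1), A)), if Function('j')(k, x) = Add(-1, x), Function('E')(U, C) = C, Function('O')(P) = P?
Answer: -27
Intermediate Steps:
Add(Mul(Function('j')(2, 0), 27), Function('E')(Function('O')(-1), A)) = Add(Mul(Add(-1, 0), 27), 0) = Add(Mul(-1, 27), 0) = Add(-27, 0) = -27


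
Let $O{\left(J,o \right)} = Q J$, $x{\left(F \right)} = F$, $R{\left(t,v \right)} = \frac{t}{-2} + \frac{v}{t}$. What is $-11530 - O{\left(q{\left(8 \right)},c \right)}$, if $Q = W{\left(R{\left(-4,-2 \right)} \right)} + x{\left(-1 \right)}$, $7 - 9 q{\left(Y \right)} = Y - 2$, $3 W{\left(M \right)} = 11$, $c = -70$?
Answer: $- \frac{311318}{27} \approx -11530.0$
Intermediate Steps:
$R{\left(t,v \right)} = - \frac{t}{2} + \frac{v}{t}$ ($R{\left(t,v \right)} = t \left(- \frac{1}{2}\right) + \frac{v}{t} = - \frac{t}{2} + \frac{v}{t}$)
$W{\left(M \right)} = \frac{11}{3}$ ($W{\left(M \right)} = \frac{1}{3} \cdot 11 = \frac{11}{3}$)
$q{\left(Y \right)} = 1 - \frac{Y}{9}$ ($q{\left(Y \right)} = \frac{7}{9} - \frac{Y - 2}{9} = \frac{7}{9} - \frac{-2 + Y}{9} = \frac{7}{9} - \left(- \frac{2}{9} + \frac{Y}{9}\right) = 1 - \frac{Y}{9}$)
$Q = \frac{8}{3}$ ($Q = \frac{11}{3} - 1 = \frac{8}{3} \approx 2.6667$)
$O{\left(J,o \right)} = \frac{8 J}{3}$
$-11530 - O{\left(q{\left(8 \right)},c \right)} = -11530 - \frac{8 \left(1 - \frac{8}{9}\right)}{3} = -11530 - \frac{8}{3} \cdot \frac{1}{9} = -11530 - \frac{8}{27} = - \frac{311318}{27}$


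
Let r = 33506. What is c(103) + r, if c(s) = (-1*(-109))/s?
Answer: 3451227/103 ≈ 33507.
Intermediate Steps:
c(s) = 109/s
c(103) + r = 109/103 + 33506 = 3451227/103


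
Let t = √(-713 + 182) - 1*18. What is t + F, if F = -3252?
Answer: -3270 + 3*I*√59 ≈ -3270.0 + 23.043*I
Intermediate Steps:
t = -18 + 3*I*√59 (t = √(-531) - 18 = 3*I*√59 - 18 = -18 + 3*I*√59 ≈ -18.0 + 23.043*I)
t + F = (-18 + 3*I*√59) - 3252 = -3270 + 3*I*√59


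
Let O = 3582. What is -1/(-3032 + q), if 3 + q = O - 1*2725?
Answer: 1/2178 ≈ 0.00045914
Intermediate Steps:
q = 854 (q = -3 + (3582 - 1*2725) = -3 + (3582 - 2725) = -3 + 857 = 854)
-1/(-3032 + q) = -1/(-3032 + 854) = -1/(-2178) = -1*(-1/2178) = 1/2178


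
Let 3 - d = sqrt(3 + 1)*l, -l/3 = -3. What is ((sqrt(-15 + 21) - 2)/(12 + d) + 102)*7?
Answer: 2156/3 - 7*sqrt(6)/3 ≈ 712.95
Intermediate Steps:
l = 9 (l = -3*(-3) = 9)
d = -15 (d = 3 - sqrt(3 + 1)*9 = 3 - sqrt(4)*9 = 3 - 2*9 = 3 - 1*18 = 3 - 18 = -15)
((sqrt(-15 + 21) - 2)/(12 + d) + 102)*7 = ((sqrt(-15 + 21) - 2)/(12 - 15) + 102)*7 = ((sqrt(6) - 2)/(-3) + 102)*7 = ((-2 + sqrt(6))*(-1/3) + 102)*7 = ((2/3 - sqrt(6)/3) + 102)*7 = (308/3 - sqrt(6)/3)*7 = 2156/3 - 7*sqrt(6)/3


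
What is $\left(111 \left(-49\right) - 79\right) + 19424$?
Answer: $13906$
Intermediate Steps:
$\left(111 \left(-49\right) - 79\right) + 19424 = \left(-5439 - 79\right) + 19424 = -5518 + 19424 = 13906$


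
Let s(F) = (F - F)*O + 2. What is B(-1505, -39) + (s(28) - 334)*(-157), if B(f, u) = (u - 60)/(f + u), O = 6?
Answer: 80479555/1544 ≈ 52124.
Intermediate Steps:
s(F) = 2 (s(F) = (F - F)*6 + 2 = 0*6 + 2 = 0 + 2 = 2)
B(f, u) = (-60 + u)/(f + u)
B(-1505, -39) + (s(28) - 334)*(-157) = (-60 - 39)/(-1505 - 39) + (2 - 334)*(-157) = -99/(-1544) - 332*(-157) = -1/1544*(-99) + 52124 = 99/1544 + 52124 = 80479555/1544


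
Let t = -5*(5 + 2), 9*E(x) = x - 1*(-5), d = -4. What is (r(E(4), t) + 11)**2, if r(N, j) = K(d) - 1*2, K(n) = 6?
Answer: 225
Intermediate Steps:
E(x) = 5/9 + x/9 (E(x) = (x - 1*(-5))/9 = (x + 5)/9 = (5 + x)/9 = 5/9 + x/9)
t = -35 (t = -5*7 = -35)
r(N, j) = 4 (r(N, j) = 6 - 1*2 = 6 - 2 = 4)
(r(E(4), t) + 11)**2 = (4 + 11)**2 = 15**2 = 225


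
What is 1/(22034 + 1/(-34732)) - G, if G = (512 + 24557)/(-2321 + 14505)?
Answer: -19184503657515/9324231063208 ≈ -2.0575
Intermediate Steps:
G = 25069/12184 ≈ 2.0575
1/(22034 + 1/(-34732)) - G = 1/(22034 + 1/(-34732)) - 1*25069/12184 = 1/(22034 - 1/34732) - 25069/12184 = 1/(765284887/34732) - 25069/12184 = 34732/765284887 - 25069/12184 = -19184503657515/9324231063208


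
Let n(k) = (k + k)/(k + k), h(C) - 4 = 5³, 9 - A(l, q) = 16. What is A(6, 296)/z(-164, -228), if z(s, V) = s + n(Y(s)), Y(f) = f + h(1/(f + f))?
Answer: 7/163 ≈ 0.042945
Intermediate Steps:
A(l, q) = -7 (A(l, q) = 9 - 1*16 = 9 - 16 = -7)
h(C) = 129 (h(C) = 4 + 5³ = 4 + 125 = 129)
Y(f) = 129 + f (Y(f) = f + 129 = 129 + f)
n(k) = 1 (n(k) = (2*k)/((2*k)) = (2*k)*(1/(2*k)) = 1)
z(s, V) = 1 + s (z(s, V) = s + 1 = 1 + s)
A(6, 296)/z(-164, -228) = -7/(1 - 164) = -7/(-163) = -7*(-1/163) = 7/163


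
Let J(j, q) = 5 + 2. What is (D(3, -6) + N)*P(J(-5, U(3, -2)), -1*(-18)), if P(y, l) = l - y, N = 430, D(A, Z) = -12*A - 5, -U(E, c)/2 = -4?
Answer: 4279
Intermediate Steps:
U(E, c) = 8 (U(E, c) = -2*(-4) = 8)
D(A, Z) = -5 - 12*A
J(j, q) = 7
(D(3, -6) + N)*P(J(-5, U(3, -2)), -1*(-18)) = ((-5 - 12*3) + 430)*(-1*(-18) - 1*7) = ((-5 - 36) + 430)*(18 - 7) = (-41 + 430)*11 = 389*11 = 4279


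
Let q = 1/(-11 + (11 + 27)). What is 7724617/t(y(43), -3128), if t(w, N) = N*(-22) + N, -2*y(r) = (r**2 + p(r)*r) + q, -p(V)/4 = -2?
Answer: 7724617/65688 ≈ 117.60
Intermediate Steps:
p(V) = 8 (p(V) = -4*(-2) = 8)
q = 1/27 (q = 1/(-11 + 38) = 1/27 ≈ 0.037037)
y(r) = -1/54 - 4*r - r**2/2 (y(r) = -((r**2 + 8*r) + 1/27)/2 = -(1/27 + r**2 + 8*r)/2 = -1/54 - 4*r - r**2/2)
t(w, N) = -21*N (t(w, N) = -22*N + N = -21*N)
7724617/t(y(43), -3128) = 7724617/((-21*(-3128))) = 7724617/65688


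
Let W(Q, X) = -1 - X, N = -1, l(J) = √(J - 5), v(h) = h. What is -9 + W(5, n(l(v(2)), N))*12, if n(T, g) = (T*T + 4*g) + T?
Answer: 63 - 12*I*√3 ≈ 63.0 - 20.785*I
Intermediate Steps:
l(J) = √(-5 + J)
n(T, g) = T + T² + 4*g (n(T, g) = (T² + 4*g) + T = T + T² + 4*g)
-9 + W(5, n(l(v(2)), N))*12 = -9 + (-1 - (√(-5 + 2) + (√(-5 + 2))² + 4*(-1)))*12 = -9 + (-1 - (√(-3) + (√(-3))² - 4))*12 = -9 + (-1 - (I*√3 + (I*√3)² - 4))*12 = -9 + (-1 - (I*√3 - 3 - 4))*12 = -9 + (-1 - (-7 + I*√3))*12 = -9 + (-1 + (7 - I*√3))*12 = -9 + (6 - I*√3)*12 = -9 + (72 - 12*I*√3) = 63 - 12*I*√3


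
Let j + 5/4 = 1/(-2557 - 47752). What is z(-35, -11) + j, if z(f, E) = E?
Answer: -2465145/201236 ≈ -12.250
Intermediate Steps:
j = -251549/201236 (j = -5/4 + 1/(-2557 - 47752) = -5/4 + 1/(-50309) = -5/4 - 1/50309 = -251549/201236 ≈ -1.2500)
z(-35, -11) + j = -11 - 251549/201236 = -2465145/201236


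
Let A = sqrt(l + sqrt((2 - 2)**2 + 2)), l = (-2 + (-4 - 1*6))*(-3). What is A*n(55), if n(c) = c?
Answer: 55*sqrt(36 + sqrt(2)) ≈ 336.42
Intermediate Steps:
l = 36 (l = (-2 + (-4 - 6))*(-3) = (-2 - 10)*(-3) = -12*(-3) = 36)
A = sqrt(36 + sqrt(2)) (A = sqrt(36 + sqrt((2 - 2)**2 + 2)) = sqrt(36 + sqrt(0**2 + 2)) = sqrt(36 + sqrt(0 + 2)) = sqrt(36 + sqrt(2)) ≈ 6.1167)
A*n(55) = sqrt(36 + sqrt(2))*55 = 55*sqrt(36 + sqrt(2))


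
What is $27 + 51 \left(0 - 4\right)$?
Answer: $-177$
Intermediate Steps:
$27 + 51 \left(0 - 4\right) = 27 + 51 \left(-4\right) = 27 - 204 = -177$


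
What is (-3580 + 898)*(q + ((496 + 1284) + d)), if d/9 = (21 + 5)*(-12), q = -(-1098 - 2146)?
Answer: -5943312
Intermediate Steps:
q = 3244 (q = -1*(-3244) = 3244)
d = -2808 (d = 9*((21 + 5)*(-12)) = 9*(26*(-12)) = 9*(-312) = -2808)
(-3580 + 898)*(q + ((496 + 1284) + d)) = (-3580 + 898)*(3244 + ((496 + 1284) - 2808)) = -2682*(3244 + (1780 - 2808)) = -2682*(3244 - 1028) = -2682*2216 = -5943312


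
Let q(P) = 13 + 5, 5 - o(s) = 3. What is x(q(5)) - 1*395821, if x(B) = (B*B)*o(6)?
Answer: -395173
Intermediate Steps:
o(s) = 2 (o(s) = 5 - 1*3 = 5 - 3 = 2)
q(P) = 18
x(B) = 2*B² (x(B) = (B*B)*2 = B²*2 = 2*B²)
x(q(5)) - 1*395821 = 2*18² - 1*395821 = 2*324 - 395821 = 648 - 395821 = -395173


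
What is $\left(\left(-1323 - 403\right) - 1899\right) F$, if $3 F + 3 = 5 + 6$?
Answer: $- \frac{29000}{3} \approx -9666.7$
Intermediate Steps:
$F = \frac{8}{3}$ ($F = -1 + \frac{5 + 6}{3} = -1 + \frac{1}{3} \cdot 11 = -1 + \frac{11}{3} = \frac{8}{3} \approx 2.6667$)
$\left(\left(-1323 - 403\right) - 1899\right) F = \left(\left(-1323 - 403\right) - 1899\right) \frac{8}{3} = \left(-1726 - 1899\right) \frac{8}{3} = \left(-3625\right) \frac{8}{3} = - \frac{29000}{3}$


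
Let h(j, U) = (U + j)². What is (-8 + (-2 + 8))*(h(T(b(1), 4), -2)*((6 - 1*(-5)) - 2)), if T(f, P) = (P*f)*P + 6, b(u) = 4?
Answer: -83232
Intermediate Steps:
T(f, P) = 6 + f*P² (T(f, P) = f*P² + 6 = 6 + f*P²)
(-8 + (-2 + 8))*(h(T(b(1), 4), -2)*((6 - 1*(-5)) - 2)) = (-8 + (-2 + 8))*((-2 + (6 + 4*4²))²*((6 - 1*(-5)) - 2)) = (-8 + 6)*((-2 + (6 + 4*16))²*((6 + 5) - 2)) = -2*(-2 + (6 + 64))²*(11 - 2) = -2*(-2 + 70)²*9 = -2*68²*9 = -9248*9 = -2*41616 = -83232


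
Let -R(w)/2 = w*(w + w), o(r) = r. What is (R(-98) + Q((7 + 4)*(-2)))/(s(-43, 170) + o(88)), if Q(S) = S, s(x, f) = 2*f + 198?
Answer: -19219/313 ≈ -61.403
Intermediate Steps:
s(x, f) = 198 + 2*f
R(w) = -4*w² (R(w) = -2*w*(w + w) = -2*w*2*w = -4*w²)
(R(-98) + Q((7 + 4)*(-2)))/(s(-43, 170) + o(88)) = (-4*(-98)² + (7 + 4)*(-2))/((198 + 2*170) + 88) = (-4*9604 + 11*(-2))/((198 + 340) + 88) = (-38416 - 22)/(538 + 88) = -38438/626 = -38438*1/626 = -19219/313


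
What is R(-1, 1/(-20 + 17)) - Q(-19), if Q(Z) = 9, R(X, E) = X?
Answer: -10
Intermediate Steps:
R(-1, 1/(-20 + 17)) - Q(-19) = -1 - 1*9 = -1 - 9 = -10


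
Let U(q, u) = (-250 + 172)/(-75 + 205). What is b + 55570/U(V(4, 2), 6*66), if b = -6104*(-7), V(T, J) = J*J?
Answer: -149666/3 ≈ -49889.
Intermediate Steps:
V(T, J) = J²
U(q, u) = -⅗ (U(q, u) = -78/130 = -78*1/130 = -⅗)
b = 42728
b + 55570/U(V(4, 2), 6*66) = 42728 + 55570/(-⅗) = 42728 + 55570*(-5/3) = 42728 - 277850/3 = -149666/3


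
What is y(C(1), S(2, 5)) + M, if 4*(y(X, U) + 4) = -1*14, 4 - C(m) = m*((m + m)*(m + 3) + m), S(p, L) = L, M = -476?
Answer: -967/2 ≈ -483.50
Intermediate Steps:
C(m) = 4 - m*(m + 2*m*(3 + m)) (C(m) = 4 - m*((m + m)*(m + 3) + m) = 4 - m*((2*m)*(3 + m) + m) = 4 - m*(2*m*(3 + m) + m) = 4 - m*(m + 2*m*(3 + m)))
y(X, U) = -15/2 (y(X, U) = -4 + (-1*14)/4 = -4 + (¼)*(-14) = -4 - 7/2 = -15/2)
y(C(1), S(2, 5)) + M = -15/2 - 476 = -967/2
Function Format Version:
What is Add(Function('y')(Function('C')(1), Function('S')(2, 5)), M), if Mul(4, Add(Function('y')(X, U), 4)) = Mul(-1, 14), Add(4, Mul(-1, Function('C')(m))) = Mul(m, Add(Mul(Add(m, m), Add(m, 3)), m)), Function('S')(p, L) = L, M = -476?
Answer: Rational(-967, 2) ≈ -483.50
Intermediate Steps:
Function('C')(m) = Add(4, Mul(-1, m, Add(m, Mul(2, m, Add(3, m))))) (Function('C')(m) = Add(4, Mul(-1, Mul(m, Add(Mul(Add(m, m), Add(m, 3)), m)))) = Add(4, Mul(-1, Mul(m, Add(Mul(Mul(2, m), Add(3, m)), m)))) = Add(4, Mul(-1, Mul(m, Add(Mul(2, m, Add(3, m)), m)))) = Add(4, Mul(-1, Mul(m, Add(m, Mul(2, m, Add(3, m)))))) = Add(4, Mul(-1, m, Add(m, Mul(2, m, Add(3, m))))))
Function('y')(X, U) = Rational(-15, 2) (Function('y')(X, U) = Add(-4, Mul(Rational(1, 4), Mul(-1, 14))) = Add(-4, Mul(Rational(1, 4), -14)) = Add(-4, Rational(-7, 2)) = Rational(-15, 2))
Add(Function('y')(Function('C')(1), Function('S')(2, 5)), M) = Add(Rational(-15, 2), -476) = Rational(-967, 2)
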